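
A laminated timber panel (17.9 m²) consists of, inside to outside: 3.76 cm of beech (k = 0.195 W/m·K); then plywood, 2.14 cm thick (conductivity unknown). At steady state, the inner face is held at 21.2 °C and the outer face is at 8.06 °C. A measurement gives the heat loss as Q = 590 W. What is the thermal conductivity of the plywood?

k = 0.104 W/m·K

ΣR = ΔT/Q = |21.2 − 8.06|/590 = 0.02227 K/W
Known resistances:
  R_beech = L/(kA) = 0.0376/(0.195·17.9) = 0.01077 K/W
R_plywood = ΣR − ΣR_known = 0.02227 − 0.01077 = 0.01150 K/W
L/(kA) = 0.01150 ⇒ k = 0.0214/(0.01150·17.9) = 0.104 W/m·K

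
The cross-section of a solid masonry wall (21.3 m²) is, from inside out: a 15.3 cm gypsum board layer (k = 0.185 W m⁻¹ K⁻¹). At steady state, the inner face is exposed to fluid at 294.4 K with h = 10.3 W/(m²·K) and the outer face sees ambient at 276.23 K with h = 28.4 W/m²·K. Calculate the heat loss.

Series thermal resistances, inner to outer:
  R_conv,in = 1/(hA) = 1/(10.3·21.3) = 0.004558 K/W
  R_gypsum board = L/(kA) = 0.153/(0.185·21.3) = 0.03883 K/W
  R_conv,out = 1/(hA) = 1/(28.4·21.3) = 0.001653 K/W
ΣR = 0.004558 + 0.03883 + 0.001653 = 0.04504 K/W
Q = ΔT/ΣR = (294.4 K − 276.23 K)/0.04504 = 403 W

Q = 403 W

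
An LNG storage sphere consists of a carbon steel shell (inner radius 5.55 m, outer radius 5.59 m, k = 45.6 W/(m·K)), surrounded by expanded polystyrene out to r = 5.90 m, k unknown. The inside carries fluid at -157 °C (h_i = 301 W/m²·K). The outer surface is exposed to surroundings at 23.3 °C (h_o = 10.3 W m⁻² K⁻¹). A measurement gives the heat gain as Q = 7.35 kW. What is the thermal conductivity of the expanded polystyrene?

k = 0.0308 W/m·K

ΣR = ΔT/Q = |-157 − 23.3|/7350 = 0.02453 K/W
Known resistances:
  R_conv,in = 1/(4πr²h) = 1/(4π·5.55²·301) = 8.583×10^-6 K/W
  R_carbon steel = (1/5.55 − 1/5.59)/(4πk) = 0.001289/(4π·45.6) = 2.250×10^-6 K/W
  R_conv,out = 1/(4πr²h) = 1/(4π·5.90²·10.3) = 2.219×10^-4 K/W
R_expanded polystyrene = ΣR − ΣR_known = 0.02453 − 2.327×10^-4 = 0.02430 K/W
(1/r₁−1/r₂)/(4πk) = 0.02430 ⇒ k = 0.009399/(4π·0.02430) = 0.0308 W/m·K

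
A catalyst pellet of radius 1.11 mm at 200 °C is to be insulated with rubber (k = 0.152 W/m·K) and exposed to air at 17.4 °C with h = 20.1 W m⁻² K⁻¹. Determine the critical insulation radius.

For a sphere, r_cr = 2k_ins/h = 2·0.152/20.1 = 0.0151 m = 1.51 cm

r_cr = 1.51 cm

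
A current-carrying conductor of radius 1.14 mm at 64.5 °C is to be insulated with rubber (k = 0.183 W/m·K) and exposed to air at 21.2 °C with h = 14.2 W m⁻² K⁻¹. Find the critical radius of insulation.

For a cylinder, r_cr = k_ins/h = 0.183/14.2 = 0.0129 m = 1.29 cm

r_cr = 1.29 cm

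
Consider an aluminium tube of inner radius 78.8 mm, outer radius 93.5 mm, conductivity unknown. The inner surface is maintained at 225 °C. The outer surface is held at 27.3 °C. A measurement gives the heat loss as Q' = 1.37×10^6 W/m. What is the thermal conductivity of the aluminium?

k = 189 W/m·K

ΣR = ΔT/Q' = |225 − 27.3|/1.37×10^6 = 1.443×10^-4 m·K/W
ln(r₂/r₁)/(2πk) = 1.443×10^-4 ⇒ k = 0.1710/(2π·1.443×10^-4) = 189 W/m·K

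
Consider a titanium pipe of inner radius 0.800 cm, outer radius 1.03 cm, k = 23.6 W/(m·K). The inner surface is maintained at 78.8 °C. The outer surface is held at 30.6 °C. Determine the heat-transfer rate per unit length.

Q' = 2πk·ΔT/ln(r₂/r₁) = 2π × 23.6 × 48.2 / ln(0.0103/0.00800) = 28300 W/m

Q' = 28300 W/m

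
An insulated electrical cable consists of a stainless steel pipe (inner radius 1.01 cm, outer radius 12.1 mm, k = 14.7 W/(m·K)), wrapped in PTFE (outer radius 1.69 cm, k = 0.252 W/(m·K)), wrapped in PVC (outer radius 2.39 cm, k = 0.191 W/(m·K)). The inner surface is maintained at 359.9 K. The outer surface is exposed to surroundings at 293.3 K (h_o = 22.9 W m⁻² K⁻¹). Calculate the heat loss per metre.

Series thermal resistances, inner to outer:
  R'_stainless steel = ln(0.0121/0.0101)/(2πk) = 0.1807/(2π·14.7) = 0.001956 m·K/W
  R'_PTFE = ln(0.0169/0.0121)/(2πk) = 0.3341/(2π·0.252) = 0.2110 m·K/W
  R'_PVC = ln(0.0239/0.0169)/(2πk) = 0.3466/(2π·0.191) = 0.2888 m·K/W
  R'_conv,out = 1/(2πr h) = 1/(2π·0.0239·22.9) = 0.2908 m·K/W
ΣR = 0.001956 + 0.2110 + 0.2888 + 0.2908 = 0.7926 m·K/W
Q' = ΔT/ΣR = (359.9 K − 293.3 K)/0.7926 = 84.0 W/m

Q' = 84.0 W/m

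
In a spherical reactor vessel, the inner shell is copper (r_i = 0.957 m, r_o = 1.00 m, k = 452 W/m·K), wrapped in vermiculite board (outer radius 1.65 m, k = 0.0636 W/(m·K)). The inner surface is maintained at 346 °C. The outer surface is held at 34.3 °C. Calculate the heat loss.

Q = 632 W

Series thermal resistances, inner to outer:
  R_copper = (1/0.957 − 1/1.00)/(4πk) = 0.04493/(4π·452) = 7.911×10^-6 K/W
  R_vermiculite board = (1/1.00 − 1/1.65)/(4πk) = 0.3939/(4π·0.0636) = 0.4929 K/W
ΣR = 7.911×10^-6 + 0.4929 = 0.4929 K/W
Q = ΔT/ΣR = (346 °C − 34.3 °C)/0.4929 = 632 W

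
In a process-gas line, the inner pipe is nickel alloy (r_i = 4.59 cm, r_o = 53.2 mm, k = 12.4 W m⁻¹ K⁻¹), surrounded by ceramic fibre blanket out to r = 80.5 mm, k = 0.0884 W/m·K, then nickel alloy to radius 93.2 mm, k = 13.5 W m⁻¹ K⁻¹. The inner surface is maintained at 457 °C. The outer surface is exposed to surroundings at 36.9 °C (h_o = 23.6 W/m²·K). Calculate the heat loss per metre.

Series thermal resistances, inner to outer:
  R'_nickel alloy = ln(0.0532/0.0459)/(2πk) = 0.1476/(2π·12.4) = 0.001894 m·K/W
  R'_ceramic fibre blanket = ln(0.0805/0.0532)/(2πk) = 0.4142/(2π·0.0884) = 0.7457 m·K/W
  R'_nickel alloy = ln(0.0932/0.0805)/(2πk) = 0.1465/(2π·13.5) = 0.001727 m·K/W
  R'_conv,out = 1/(2πr h) = 1/(2π·0.0932·23.6) = 0.07236 m·K/W
ΣR = 0.001894 + 0.7457 + 0.001727 + 0.07236 = 0.8217 m·K/W
Q' = ΔT/ΣR = (457 °C − 36.9 °C)/0.8217 = 511 W/m

Q' = 511 W/m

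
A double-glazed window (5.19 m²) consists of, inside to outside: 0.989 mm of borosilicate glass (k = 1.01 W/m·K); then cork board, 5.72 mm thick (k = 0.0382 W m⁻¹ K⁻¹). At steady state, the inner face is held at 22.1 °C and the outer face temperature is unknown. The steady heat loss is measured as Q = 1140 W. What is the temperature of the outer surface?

Series resistances:
  R_borosilicate glass = L/(kA) = 9.89×10^-4/(1.01·5.19) = 1.887×10^-4 K/W
  R_cork board = L/(kA) = 0.00572/(0.0382·5.19) = 0.02885 K/W
ΣR = 0.02904 K/W
ΔT = Q·ΣR = 1140 × 0.02904 = 33.11 K
Heat flows outward, so T_out = T_in − ΔT = 22.1 − 33.11 = -11.0 °C

T_out = -11.0 °C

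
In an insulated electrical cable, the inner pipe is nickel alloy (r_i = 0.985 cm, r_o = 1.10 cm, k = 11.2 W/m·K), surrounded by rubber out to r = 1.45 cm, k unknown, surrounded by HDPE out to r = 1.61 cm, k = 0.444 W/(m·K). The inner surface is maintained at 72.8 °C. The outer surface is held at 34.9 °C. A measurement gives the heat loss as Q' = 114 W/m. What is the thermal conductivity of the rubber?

ΣR = ΔT/Q' = |72.8 − 34.9|/114 = 0.3325 m·K/W
Known resistances:
  R'_nickel alloy = ln(0.0110/0.00985)/(2πk) = 0.1104/(2π·11.2) = 0.001569 m·K/W
  R'_HDPE = ln(0.0161/0.0145)/(2πk) = 0.1047/(2π·0.444) = 0.03752 m·K/W
R_rubber = ΣR − ΣR_known = 0.3325 − 0.03909 = 0.2934 m·K/W
ln(r₂/r₁)/(2πk) = 0.2934 ⇒ k = 0.2763/(2π·0.2934) = 0.150 W/m·K

k = 0.150 W/m·K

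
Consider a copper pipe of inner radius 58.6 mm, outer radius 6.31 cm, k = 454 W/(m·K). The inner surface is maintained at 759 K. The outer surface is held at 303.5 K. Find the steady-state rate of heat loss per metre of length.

Q' = 2πk·ΔT/ln(r₂/r₁) = 2π × 454 × 455.5 / ln(0.0631/0.0586) = 1.76×10^7 W/m

Q' = 17600 kW/m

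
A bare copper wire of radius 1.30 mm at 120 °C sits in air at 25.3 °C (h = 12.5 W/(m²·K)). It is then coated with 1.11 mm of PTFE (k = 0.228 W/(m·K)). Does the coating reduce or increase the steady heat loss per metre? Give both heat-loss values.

Critical radius for a cylinder: r_cr = k/h = 0.0182 m = 1.82 cm.
Outer radius after coating: r₂ = 0.00130 + 0.00111 = 0.00241 m.
Since r₁ < r_cr and r₂ ≤ r_cr, the coating moves toward the maximum at r_cr — heat loss rises.
Bare: R = 1/(2πr₁h) = 9.794 m·K/W; Q = 94.7/9.794 = 9.67 W/m.
Coated: R = R_cond + R_conv = 5.714 m·K/W; Q = 94.7/5.714 = 16.6 W/m.

increases: 9.67 → 16.6 W/m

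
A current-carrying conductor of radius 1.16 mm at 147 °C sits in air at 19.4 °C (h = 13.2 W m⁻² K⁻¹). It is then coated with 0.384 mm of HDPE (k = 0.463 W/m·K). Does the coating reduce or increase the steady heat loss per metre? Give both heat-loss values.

increases: 12.3 → 16.1 W/m

Critical radius for a cylinder: r_cr = k/h = 0.0351 m = 3.51 cm.
Outer radius after coating: r₂ = 0.00116 + 3.84×10^-4 = 0.001544 m.
Since r₁ < r_cr and r₂ ≤ r_cr, the coating moves toward the maximum at r_cr — heat loss rises.
Bare: R = 1/(2πr₁h) = 10.39 m·K/W; Q = 127.6/10.39 = 12.3 W/m.
Coated: R = R_cond + R_conv = 7.907 m·K/W; Q = 127.6/7.907 = 16.1 W/m.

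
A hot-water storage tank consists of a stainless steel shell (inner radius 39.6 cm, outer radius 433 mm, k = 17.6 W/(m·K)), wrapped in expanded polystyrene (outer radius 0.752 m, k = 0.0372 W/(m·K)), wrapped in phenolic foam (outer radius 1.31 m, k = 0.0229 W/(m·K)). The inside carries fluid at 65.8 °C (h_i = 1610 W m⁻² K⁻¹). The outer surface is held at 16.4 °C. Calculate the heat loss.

Treat each layer as a resistance in series:
  R_conv,in = 1/(4πr²h) = 1/(4π·0.396²·1610) = 3.152×10^-4 K/W
  R_stainless steel = (1/0.396 − 1/0.433)/(4πk) = 0.2158/(4π·17.6) = 9.757×10^-4 K/W
  R_expanded polystyrene = (1/0.433 − 1/0.752)/(4πk) = 0.9797/(4π·0.0372) = 2.096 K/W
  R_phenolic foam = (1/0.752 − 1/1.31)/(4πk) = 0.5664/(4π·0.0229) = 1.968 K/W
ΣR = 3.152×10^-4 + 9.757×10^-4 + 2.096 + 1.968 = 4.065 K/W
Q = ΔT/ΣR = (65.8 °C − 16.4 °C)/4.065 = 12.2 W

Q = 12.2 W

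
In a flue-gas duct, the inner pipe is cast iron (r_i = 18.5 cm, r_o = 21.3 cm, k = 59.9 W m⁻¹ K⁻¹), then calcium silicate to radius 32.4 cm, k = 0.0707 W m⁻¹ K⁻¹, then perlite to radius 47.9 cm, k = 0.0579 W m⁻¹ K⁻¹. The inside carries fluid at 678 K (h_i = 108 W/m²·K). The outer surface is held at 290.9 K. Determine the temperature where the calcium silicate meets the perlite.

T = 496 K

Series thermal resistances, inner to outer:
  R'_conv,in = 1/(2πr h) = 1/(2π·0.185·108) = 0.007966 m·K/W
  R'_cast iron = ln(0.213/0.185)/(2πk) = 0.1409/(2π·59.9) = 3.745×10^-4 m·K/W
  R'_calcium silicate = ln(0.324/0.213)/(2πk) = 0.4195/(2π·0.0707) = 0.9442 m·K/W
  R'_perlite = ln(0.479/0.324)/(2πk) = 0.3910/(2π·0.0579) = 1.075 m·K/W
ΣR = 0.007966 + 3.745×10^-4 + 0.9442 + 1.075 = 2.028 m·K/W
Q' = ΔT/ΣR = (678 K − 290.9 K)/2.028 = 190.9 W/m
From the inner boundary to the calcium silicate/perlite interface, ΣR_partial = 0.9525 m·K/W.
T_interface = T_in − Q'·ΣR_partial = 678 K − (190.9)(0.9525) = 496 K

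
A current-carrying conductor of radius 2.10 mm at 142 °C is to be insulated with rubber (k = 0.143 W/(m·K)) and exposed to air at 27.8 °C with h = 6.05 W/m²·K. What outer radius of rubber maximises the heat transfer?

For a cylinder, r_cr = k_ins/h = 0.143/6.05 = 0.0236 m = 2.36 cm

r_cr = 2.36 cm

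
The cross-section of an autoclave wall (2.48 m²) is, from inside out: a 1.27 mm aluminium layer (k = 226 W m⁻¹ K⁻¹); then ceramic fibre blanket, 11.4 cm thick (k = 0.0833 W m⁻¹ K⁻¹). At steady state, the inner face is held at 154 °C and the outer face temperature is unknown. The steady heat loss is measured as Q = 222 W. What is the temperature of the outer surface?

T_out = 31.5 °C

Series resistances:
  R_aluminium = L/(kA) = 0.00127/(226·2.48) = 2.266×10^-6 K/W
  R_ceramic fibre blanket = L/(kA) = 0.114/(0.0833·2.48) = 0.5518 K/W
ΣR = 0.5518 K/W
ΔT = Q·ΣR = 222 × 0.5518 = 122.5 K
Heat flows outward, so T_out = T_in − ΔT = 154 − 122.5 = 31.5 °C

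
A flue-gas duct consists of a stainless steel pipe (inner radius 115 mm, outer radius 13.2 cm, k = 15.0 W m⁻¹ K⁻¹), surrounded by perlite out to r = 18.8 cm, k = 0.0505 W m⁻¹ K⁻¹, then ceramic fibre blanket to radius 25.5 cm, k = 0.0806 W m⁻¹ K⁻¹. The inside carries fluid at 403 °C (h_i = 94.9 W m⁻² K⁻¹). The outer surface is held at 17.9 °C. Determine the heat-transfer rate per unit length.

Treat each layer as a resistance in series:
  R'_conv,in = 1/(2πr h) = 1/(2π·0.115·94.9) = 0.01458 m·K/W
  R'_stainless steel = ln(0.132/0.115)/(2πk) = 0.1379/(2π·15.0) = 0.001463 m·K/W
  R'_perlite = ln(0.188/0.132)/(2πk) = 0.3536/(2π·0.0505) = 1.115 m·K/W
  R'_ceramic fibre blanket = ln(0.255/0.188)/(2πk) = 0.3048/(2π·0.0806) = 0.6019 m·K/W
ΣR = 0.01458 + 0.001463 + 1.115 + 0.6019 = 1.733 m·K/W
Q' = ΔT/ΣR = (403 °C − 17.9 °C)/1.733 = 222 W/m

Q' = 222 W/m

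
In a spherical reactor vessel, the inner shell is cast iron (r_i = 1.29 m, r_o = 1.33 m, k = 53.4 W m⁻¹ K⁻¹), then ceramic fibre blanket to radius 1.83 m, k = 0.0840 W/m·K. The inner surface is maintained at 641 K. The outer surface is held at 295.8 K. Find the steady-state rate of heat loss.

Q = 1770 W

Resistance network (inner→outer):
  R_cast iron = (1/1.29 − 1/1.33)/(4πk) = 0.02331/(4π·53.4) = 3.474×10^-5 K/W
  R_ceramic fibre blanket = (1/1.33 − 1/1.83)/(4πk) = 0.2054/(4π·0.0840) = 0.1946 K/W
ΣR = 3.474×10^-5 + 0.1946 = 0.1946 K/W
Q = ΔT/ΣR = (641 K − 295.8 K)/0.1946 = 1770 W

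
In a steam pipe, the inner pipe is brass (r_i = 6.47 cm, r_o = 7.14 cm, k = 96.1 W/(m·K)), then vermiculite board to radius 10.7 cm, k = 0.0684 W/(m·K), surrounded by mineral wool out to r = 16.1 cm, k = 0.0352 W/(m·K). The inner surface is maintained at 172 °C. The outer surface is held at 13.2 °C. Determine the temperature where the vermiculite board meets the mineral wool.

Series thermal resistances, inner to outer:
  R'_brass = ln(0.0714/0.0647)/(2πk) = 0.09854/(2π·96.1) = 1.632×10^-4 m·K/W
  R'_vermiculite board = ln(0.107/0.0714)/(2πk) = 0.4045/(2π·0.0684) = 0.9413 m·K/W
  R'_mineral wool = ln(0.161/0.107)/(2πk) = 0.4086/(2π·0.0352) = 1.847 m·K/W
ΣR = 1.632×10^-4 + 0.9413 + 1.847 = 2.788 m·K/W
Q' = ΔT/ΣR = (172 °C − 13.2 °C)/2.788 = 56.96 W/m
From the inner boundary to the vermiculite board/mineral wool interface, ΣR_partial = 0.9415 m·K/W.
T_interface = T_in − Q'·ΣR_partial = 172 °C − (56.96)(0.9415) = 118 °C

T = 118 °C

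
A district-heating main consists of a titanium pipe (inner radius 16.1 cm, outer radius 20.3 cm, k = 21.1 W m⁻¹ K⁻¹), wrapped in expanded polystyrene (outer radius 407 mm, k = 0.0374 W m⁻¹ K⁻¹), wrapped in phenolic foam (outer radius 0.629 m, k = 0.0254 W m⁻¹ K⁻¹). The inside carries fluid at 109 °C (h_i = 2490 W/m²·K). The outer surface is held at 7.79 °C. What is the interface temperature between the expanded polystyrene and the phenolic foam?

T = 56.3 °C

Resistance network (inner→outer):
  R'_conv,in = 1/(2πr h) = 1/(2π·0.161·2490) = 3.970×10^-4 m·K/W
  R'_titanium = ln(0.203/0.161)/(2πk) = 0.2318/(2π·21.1) = 0.001748 m·K/W
  R'_expanded polystyrene = ln(0.407/0.203)/(2πk) = 0.6956/(2π·0.0374) = 2.960 m·K/W
  R'_phenolic foam = ln(0.629/0.407)/(2πk) = 0.4353/(2π·0.0254) = 2.728 m·K/W
ΣR = 3.970×10^-4 + 0.001748 + 2.960 + 2.728 = 5.690 m·K/W
Q' = ΔT/ΣR = (109 °C − 7.79 °C)/5.690 = 17.79 W/m
From the inner boundary to the expanded polystyrene/phenolic foam interface, ΣR_partial = 2.962 m·K/W.
T_interface = T_in − Q'·ΣR_partial = 109 °C − (17.79)(2.962) = 56.3 °C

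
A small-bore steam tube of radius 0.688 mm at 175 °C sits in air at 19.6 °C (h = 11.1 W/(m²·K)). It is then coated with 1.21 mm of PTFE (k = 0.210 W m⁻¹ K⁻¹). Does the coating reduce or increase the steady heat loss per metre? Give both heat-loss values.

Critical radius for a cylinder: r_cr = k/h = 0.0189 m = 1.89 cm.
Outer radius after coating: r₂ = 6.88×10^-4 + 0.00121 = 0.001898 m.
Since r₁ < r_cr and r₂ ≤ r_cr, the coating moves toward the maximum at r_cr — heat loss rises.
Bare: R = 1/(2πr₁h) = 20.84 m·K/W; Q = 155.4/20.84 = 7.46 W/m.
Coated: R = R_cond + R_conv = 8.323 m·K/W; Q = 155.4/8.323 = 18.7 W/m.

increases: 7.46 → 18.7 W/m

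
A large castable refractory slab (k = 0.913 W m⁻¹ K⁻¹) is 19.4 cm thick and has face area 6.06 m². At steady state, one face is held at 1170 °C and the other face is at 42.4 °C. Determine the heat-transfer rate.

Q = kA·ΔT/L = 0.913 × 6.06 × |1170 °C − 42.4 °C| / 0.194 = 32200 W

Q = 32200 W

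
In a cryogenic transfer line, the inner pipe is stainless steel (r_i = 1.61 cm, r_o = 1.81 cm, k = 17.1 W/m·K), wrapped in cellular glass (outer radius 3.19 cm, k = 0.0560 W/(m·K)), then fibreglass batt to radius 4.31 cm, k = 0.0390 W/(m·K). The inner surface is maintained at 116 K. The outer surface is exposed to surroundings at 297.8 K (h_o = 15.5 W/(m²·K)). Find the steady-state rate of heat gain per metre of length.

Resistance network (inner→outer):
  R'_stainless steel = ln(0.0181/0.0161)/(2πk) = 0.1171/(2π·17.1) = 0.001090 m·K/W
  R'_cellular glass = ln(0.0319/0.0181)/(2πk) = 0.5667/(2π·0.0560) = 1.611 m·K/W
  R'_fibreglass batt = ln(0.0431/0.0319)/(2πk) = 0.3009/(2π·0.0390) = 1.228 m·K/W
  R'_conv,out = 1/(2πr h) = 1/(2π·0.0431·15.5) = 0.2382 m·K/W
ΣR = 0.001090 + 1.611 + 1.228 + 0.2382 = 3.078 m·K/W
Q' = ΔT/ΣR = (116 K − 297.8 K)/3.078 = -59.1 W/m
(Negative Q' ⇒ heat flows inward; heat gain = 59.1 W/m.)

Q' = 59.1 W/m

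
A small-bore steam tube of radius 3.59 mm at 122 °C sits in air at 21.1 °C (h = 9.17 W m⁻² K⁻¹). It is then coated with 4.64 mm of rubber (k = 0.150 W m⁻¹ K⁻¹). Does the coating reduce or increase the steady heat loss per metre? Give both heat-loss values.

Critical radius for a cylinder: r_cr = k/h = 0.0164 m = 1.64 cm.
Outer radius after coating: r₂ = 0.00359 + 0.00464 = 0.00823 m.
Since r₁ < r_cr and r₂ ≤ r_cr, the coating moves toward the maximum at r_cr — heat loss rises.
Bare: R = 1/(2πr₁h) = 4.835 m·K/W; Q = 100.9/4.835 = 20.9 W/m.
Coated: R = R_cond + R_conv = 2.989 m·K/W; Q = 100.9/2.989 = 33.8 W/m.

increases: 20.9 → 33.8 W/m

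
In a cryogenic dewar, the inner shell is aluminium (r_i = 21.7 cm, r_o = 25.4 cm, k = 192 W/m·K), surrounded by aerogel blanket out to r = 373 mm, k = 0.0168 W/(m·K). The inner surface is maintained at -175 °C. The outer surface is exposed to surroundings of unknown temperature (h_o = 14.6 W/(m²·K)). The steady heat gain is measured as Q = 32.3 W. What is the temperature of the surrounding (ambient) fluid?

T_out = 18.4 °C

Sum the resistances:
  R_aluminium = (1/0.217 − 1/0.254)/(4πk) = 0.6713/(4π·192) = 2.782×10^-4 K/W
  R_aerogel blanket = (1/0.254 − 1/0.373)/(4πk) = 1.256/(4π·0.0168) = 5.950 K/W
  R_conv,out = 1/(4πr²h) = 1/(4π·0.373²·14.6) = 0.03918 K/W
ΣR = 5.989 K/W
ΔT = Q·ΣR = 32.3 × 5.989 = 193.4 K
Heat flows inward, so T_out = T_in + ΔT = -175 + 193.4 = 18.4 °C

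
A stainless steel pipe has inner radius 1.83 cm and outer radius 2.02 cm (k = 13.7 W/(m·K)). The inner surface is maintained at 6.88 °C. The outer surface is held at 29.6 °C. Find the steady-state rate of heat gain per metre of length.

Q' = 2πk·ΔT/ln(r₂/r₁) = 2π × 13.7 × 22.72 / ln(0.0202/0.0183) = 19800 W/m

Q' = 19800 W/m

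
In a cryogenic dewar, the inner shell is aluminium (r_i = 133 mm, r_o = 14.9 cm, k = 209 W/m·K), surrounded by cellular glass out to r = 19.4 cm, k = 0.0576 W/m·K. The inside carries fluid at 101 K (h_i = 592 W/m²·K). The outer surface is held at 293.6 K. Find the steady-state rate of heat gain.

Series thermal resistances, inner to outer:
  R_conv,in = 1/(4πr²h) = 1/(4π·0.133²·592) = 0.007599 K/W
  R_aluminium = (1/0.133 − 1/0.149)/(4πk) = 0.8074/(4π·209) = 3.074×10^-4 K/W
  R_cellular glass = (1/0.149 − 1/0.194)/(4πk) = 1.557/(4π·0.0576) = 2.151 K/W
ΣR = 0.007599 + 3.074×10^-4 + 2.151 = 2.159 K/W
Q = ΔT/ΣR = (101 K − 293.6 K)/2.159 = -89.2 W
(Negative Q ⇒ heat flows inward; heat gain = 89.2 W.)

Q = 89.2 W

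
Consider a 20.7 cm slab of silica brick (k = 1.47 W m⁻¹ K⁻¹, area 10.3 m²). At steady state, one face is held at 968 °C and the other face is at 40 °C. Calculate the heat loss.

Q = kA·ΔT/L = 1.47 × 10.3 × |968 °C − 40 °C| / 0.207 = 67900 W

Q = 67900 W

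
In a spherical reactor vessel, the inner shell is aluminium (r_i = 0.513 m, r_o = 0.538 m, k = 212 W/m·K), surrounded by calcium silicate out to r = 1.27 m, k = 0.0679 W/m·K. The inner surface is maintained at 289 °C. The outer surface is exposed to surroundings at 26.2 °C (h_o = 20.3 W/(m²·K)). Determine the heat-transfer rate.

Q = 209 W

Series thermal resistances, inner to outer:
  R_aluminium = (1/0.513 − 1/0.538)/(4πk) = 0.09058/(4π·212) = 3.400×10^-5 K/W
  R_calcium silicate = (1/0.538 − 1/1.27)/(4πk) = 1.071/(4π·0.0679) = 1.256 K/W
  R_conv,out = 1/(4πr²h) = 1/(4π·1.27²·20.3) = 0.002430 K/W
ΣR = 3.400×10^-5 + 1.256 + 0.002430 = 1.258 K/W
Q = ΔT/ΣR = (289 °C − 26.2 °C)/1.258 = 209 W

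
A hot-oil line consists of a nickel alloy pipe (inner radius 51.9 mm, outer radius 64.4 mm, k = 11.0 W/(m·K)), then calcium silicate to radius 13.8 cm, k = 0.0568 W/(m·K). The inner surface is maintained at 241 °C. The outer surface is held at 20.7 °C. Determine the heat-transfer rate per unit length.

Treat each layer as a resistance in series:
  R'_nickel alloy = ln(0.0644/0.0519)/(2πk) = 0.2158/(2π·11.0) = 0.003122 m·K/W
  R'_calcium silicate = ln(0.138/0.0644)/(2πk) = 0.7621/(2π·0.0568) = 2.136 m·K/W
ΣR = 0.003122 + 2.136 = 2.139 m·K/W
Q' = ΔT/ΣR = (241 °C − 20.7 °C)/2.139 = 103 W/m

Q' = 103 W/m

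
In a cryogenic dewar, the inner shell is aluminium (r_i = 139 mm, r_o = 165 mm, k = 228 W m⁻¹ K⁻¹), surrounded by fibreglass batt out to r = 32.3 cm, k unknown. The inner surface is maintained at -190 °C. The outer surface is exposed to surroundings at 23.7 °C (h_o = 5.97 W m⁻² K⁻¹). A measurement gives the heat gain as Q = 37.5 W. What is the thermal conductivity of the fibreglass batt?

ΣR = ΔT/Q = |-190 − 23.7|/37.5 = 5.699 K/W
Known resistances:
  R_aluminium = (1/0.139 − 1/0.165)/(4πk) = 1.134/(4π·228) = 3.957×10^-4 K/W
  R_conv,out = 1/(4πr²h) = 1/(4π·0.323²·5.97) = 0.1278 K/W
R_fibreglass batt = ΣR − ΣR_known = 5.699 − 0.1282 = 5.571 K/W
(1/r₁−1/r₂)/(4πk) = 5.571 ⇒ k = 2.965/(4π·5.571) = 0.0424 W/m·K

k = 0.0424 W/m·K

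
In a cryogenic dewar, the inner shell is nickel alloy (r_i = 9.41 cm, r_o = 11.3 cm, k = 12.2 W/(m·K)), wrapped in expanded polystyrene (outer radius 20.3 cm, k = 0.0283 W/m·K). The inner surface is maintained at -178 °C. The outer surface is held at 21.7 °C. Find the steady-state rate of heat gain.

Q = 18.1 W

Series thermal resistances, inner to outer:
  R_nickel alloy = (1/0.0941 − 1/0.113)/(4πk) = 1.777/(4π·12.2) = 0.01159 K/W
  R_expanded polystyrene = (1/0.113 − 1/0.203)/(4πk) = 3.923/(4π·0.0283) = 11.03 K/W
ΣR = 0.01159 + 11.03 = 11.04 K/W
Q = ΔT/ΣR = (-178 °C − 21.7 °C)/11.04 = -18.1 W
(Negative Q ⇒ heat flows inward; heat gain = 18.1 W.)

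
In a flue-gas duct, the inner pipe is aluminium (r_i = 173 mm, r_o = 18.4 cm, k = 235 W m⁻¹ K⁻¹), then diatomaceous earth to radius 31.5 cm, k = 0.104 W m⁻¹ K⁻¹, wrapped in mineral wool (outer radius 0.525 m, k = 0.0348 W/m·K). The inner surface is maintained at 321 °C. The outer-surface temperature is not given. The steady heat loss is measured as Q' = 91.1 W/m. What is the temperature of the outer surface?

T_out = 33.2 °C

Sum the resistances:
  R'_aluminium = ln(0.184/0.173)/(2πk) = 0.06164/(2π·235) = 4.175×10^-5 m·K/W
  R'_diatomaceous earth = ln(0.315/0.184)/(2πk) = 0.5376/(2π·0.104) = 0.8228 m·K/W
  R'_mineral wool = ln(0.525/0.315)/(2πk) = 0.5108/(2π·0.0348) = 2.336 m·K/W
ΣR = 3.159 m·K/W
ΔT = Q'·ΣR = 91.1 × 3.159 = 287.8 K
Heat flows outward, so T_out = T_in − ΔT = 321 − 287.8 = 33.2 °C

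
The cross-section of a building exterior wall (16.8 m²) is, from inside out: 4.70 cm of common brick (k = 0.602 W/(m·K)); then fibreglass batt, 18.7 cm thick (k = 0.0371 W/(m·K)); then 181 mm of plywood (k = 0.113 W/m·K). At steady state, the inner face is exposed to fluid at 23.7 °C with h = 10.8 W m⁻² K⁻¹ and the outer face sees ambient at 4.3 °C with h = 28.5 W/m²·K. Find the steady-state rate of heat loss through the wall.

Q = 47.6 W

Series thermal resistances, inner to outer:
  R_conv,in = 1/(hA) = 1/(10.8·16.8) = 0.005511 K/W
  R_common brick = L/(kA) = 0.0470/(0.602·16.8) = 0.004647 K/W
  R_fibreglass batt = L/(kA) = 0.187/(0.0371·16.8) = 0.3000 K/W
  R_plywood = L/(kA) = 0.181/(0.113·16.8) = 0.09534 K/W
  R_conv,out = 1/(hA) = 1/(28.5·16.8) = 0.002089 K/W
ΣR = 0.005511 + 0.004647 + 0.3000 + 0.09534 + 0.002089 = 0.4076 K/W
Q = ΔT/ΣR = (23.7 °C − 4.3 °C)/0.4076 = 47.6 W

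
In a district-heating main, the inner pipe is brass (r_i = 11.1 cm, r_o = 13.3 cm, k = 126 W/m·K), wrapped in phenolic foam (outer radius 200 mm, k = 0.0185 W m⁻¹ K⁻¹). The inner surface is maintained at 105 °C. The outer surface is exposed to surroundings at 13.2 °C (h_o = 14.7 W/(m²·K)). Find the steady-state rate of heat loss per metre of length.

Series thermal resistances, inner to outer:
  R'_brass = ln(0.133/0.111)/(2πk) = 0.1808/(2π·126) = 2.284×10^-4 m·K/W
  R'_phenolic foam = ln(0.200/0.133)/(2πk) = 0.4080/(2π·0.0185) = 3.510 m·K/W
  R'_conv,out = 1/(2πr h) = 1/(2π·0.200·14.7) = 0.05413 m·K/W
ΣR = 2.284×10^-4 + 3.510 + 0.05413 = 3.564 m·K/W
Q' = ΔT/ΣR = (105 °C − 13.2 °C)/3.564 = 25.8 W/m

Q' = 25.8 W/m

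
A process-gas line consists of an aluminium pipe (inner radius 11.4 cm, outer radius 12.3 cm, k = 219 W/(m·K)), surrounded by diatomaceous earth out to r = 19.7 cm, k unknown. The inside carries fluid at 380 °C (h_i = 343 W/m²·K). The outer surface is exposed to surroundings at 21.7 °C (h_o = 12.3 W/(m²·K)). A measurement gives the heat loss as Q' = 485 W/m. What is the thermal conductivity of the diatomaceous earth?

ΣR = ΔT/Q' = |380 − 21.7|/485 = 0.7388 m·K/W
Known resistances:
  R'_conv,in = 1/(2πr h) = 1/(2π·0.114·343) = 0.004070 m·K/W
  R'_aluminium = ln(0.123/0.114)/(2πk) = 0.07599/(2π·219) = 5.522×10^-5 m·K/W
  R'_conv,out = 1/(2πr h) = 1/(2π·0.197·12.3) = 0.06568 m·K/W
R_diatomaceous earth = ΣR − ΣR_known = 0.7388 − 0.06981 = 0.6690 m·K/W
ln(r₂/r₁)/(2πk) = 0.6690 ⇒ k = 0.4710/(2π·0.6690) = 0.112 W/m·K

k = 0.112 W/m·K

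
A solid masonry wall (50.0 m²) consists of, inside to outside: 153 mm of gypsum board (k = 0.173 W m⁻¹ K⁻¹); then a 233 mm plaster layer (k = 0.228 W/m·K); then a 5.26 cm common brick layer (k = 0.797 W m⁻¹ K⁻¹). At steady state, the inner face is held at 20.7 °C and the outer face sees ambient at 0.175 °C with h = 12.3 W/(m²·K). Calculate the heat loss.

Treat each layer as a resistance in series:
  R_gypsum board = L/(kA) = 0.153/(0.173·50.0) = 0.01769 K/W
  R_plaster = L/(kA) = 0.233/(0.228·50.0) = 0.02044 K/W
  R_common brick = L/(kA) = 0.0526/(0.797·50.0) = 0.001320 K/W
  R_conv,out = 1/(hA) = 1/(12.3·50.0) = 0.001626 K/W
ΣR = 0.01769 + 0.02044 + 0.001320 + 0.001626 = 0.04108 K/W
Q = ΔT/ΣR = (20.7 °C − 0.175 °C)/0.04108 = 500 W

Q = 500 W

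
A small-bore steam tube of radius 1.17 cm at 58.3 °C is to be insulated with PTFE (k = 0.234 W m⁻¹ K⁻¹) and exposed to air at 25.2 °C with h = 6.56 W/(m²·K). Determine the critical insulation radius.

For a cylinder, r_cr = k_ins/h = 0.234/6.56 = 0.0357 m = 3.57 cm

r_cr = 3.57 cm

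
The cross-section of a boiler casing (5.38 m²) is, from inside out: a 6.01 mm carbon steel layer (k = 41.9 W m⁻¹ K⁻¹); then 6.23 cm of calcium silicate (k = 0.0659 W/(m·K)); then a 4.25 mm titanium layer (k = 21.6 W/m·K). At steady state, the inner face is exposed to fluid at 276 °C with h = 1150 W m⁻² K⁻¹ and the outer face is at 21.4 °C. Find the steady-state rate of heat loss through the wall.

Q = 1450 W

Series thermal resistances, inner to outer:
  R_conv,in = 1/(hA) = 1/(1150·5.38) = 1.616×10^-4 K/W
  R_carbon steel = L/(kA) = 0.00601/(41.9·5.38) = 2.666×10^-5 K/W
  R_calcium silicate = L/(kA) = 0.0623/(0.0659·5.38) = 0.1757 K/W
  R_titanium = L/(kA) = 0.00425/(21.6·5.38) = 3.657×10^-5 K/W
ΣR = 1.616×10^-4 + 2.666×10^-5 + 0.1757 + 3.657×10^-5 = 0.1759 K/W
Q = ΔT/ΣR = (276 °C − 21.4 °C)/0.1759 = 1450 W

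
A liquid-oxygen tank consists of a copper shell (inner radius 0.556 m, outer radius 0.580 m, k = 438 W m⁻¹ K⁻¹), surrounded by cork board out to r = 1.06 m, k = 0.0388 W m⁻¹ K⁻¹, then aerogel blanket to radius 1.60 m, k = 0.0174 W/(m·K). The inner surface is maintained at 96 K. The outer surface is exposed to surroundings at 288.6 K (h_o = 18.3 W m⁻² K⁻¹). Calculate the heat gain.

Resistance network (inner→outer):
  R_copper = (1/0.556 − 1/0.580)/(4πk) = 0.07442/(4π·438) = 1.352×10^-5 K/W
  R_cork board = (1/0.580 − 1/1.06)/(4πk) = 0.7807/(4π·0.0388) = 1.601 K/W
  R_aerogel blanket = (1/1.06 − 1/1.60)/(4πk) = 0.3184/(4π·0.0174) = 1.456 K/W
  R_conv,out = 1/(4πr²h) = 1/(4π·1.60²·18.3) = 0.001699 K/W
ΣR = 1.352×10^-5 + 1.601 + 1.456 + 0.001699 = 3.059 K/W
Q = ΔT/ΣR = (96 K − 288.6 K)/3.059 = -63.0 W
(Negative Q ⇒ heat flows inward; heat gain = 63.0 W.)

Q = 63.0 W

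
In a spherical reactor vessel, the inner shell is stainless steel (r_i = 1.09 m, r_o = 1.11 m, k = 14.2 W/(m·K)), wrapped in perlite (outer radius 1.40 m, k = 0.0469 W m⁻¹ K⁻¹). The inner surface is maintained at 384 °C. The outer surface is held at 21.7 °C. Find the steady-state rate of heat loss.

Q = 1140 W

Treat each layer as a resistance in series:
  R_stainless steel = (1/1.09 − 1/1.11)/(4πk) = 0.01653/(4π·14.2) = 9.264×10^-5 K/W
  R_perlite = (1/1.11 − 1/1.40)/(4πk) = 0.1866/(4π·0.0469) = 0.3166 K/W
ΣR = 9.264×10^-5 + 0.3166 = 0.3167 K/W
Q = ΔT/ΣR = (384 °C − 21.7 °C)/0.3167 = 1140 W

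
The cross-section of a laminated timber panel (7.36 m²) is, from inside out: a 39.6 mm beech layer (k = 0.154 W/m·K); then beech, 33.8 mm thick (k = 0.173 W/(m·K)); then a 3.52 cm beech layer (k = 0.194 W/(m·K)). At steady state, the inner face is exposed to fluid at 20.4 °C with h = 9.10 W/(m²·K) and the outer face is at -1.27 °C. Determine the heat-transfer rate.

Resistance network (inner→outer):
  R_conv,in = 1/(hA) = 1/(9.10·7.36) = 0.01493 K/W
  R_beech = L/(kA) = 0.0396/(0.154·7.36) = 0.03494 K/W
  R_beech = L/(kA) = 0.0338/(0.173·7.36) = 0.02655 K/W
  R_beech = L/(kA) = 0.0352/(0.194·7.36) = 0.02465 K/W
ΣR = 0.01493 + 0.03494 + 0.02655 + 0.02465 = 0.1011 K/W
Q = ΔT/ΣR = (20.4 °C − -1.27 °C)/0.1011 = 214 W

Q = 214 W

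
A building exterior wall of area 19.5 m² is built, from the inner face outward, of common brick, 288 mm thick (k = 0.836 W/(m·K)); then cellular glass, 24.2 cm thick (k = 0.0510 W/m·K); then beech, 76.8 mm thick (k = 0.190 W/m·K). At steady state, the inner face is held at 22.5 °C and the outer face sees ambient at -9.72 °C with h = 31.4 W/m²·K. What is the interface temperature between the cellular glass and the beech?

Series thermal resistances, inner to outer:
  R_common brick = L/(kA) = 0.288/(0.836·19.5) = 0.01767 K/W
  R_cellular glass = L/(kA) = 0.242/(0.0510·19.5) = 0.2433 K/W
  R_beech = L/(kA) = 0.0768/(0.190·19.5) = 0.02073 K/W
  R_conv,out = 1/(hA) = 1/(31.4·19.5) = 0.001633 K/W
ΣR = 0.01767 + 0.2433 + 0.02073 + 0.001633 = 0.2833 K/W
Q = ΔT/ΣR = (22.5 °C − -9.72 °C)/0.2833 = 113.7 W
From the inner boundary to the cellular glass/beech interface, ΣR_partial = 0.2610 K/W.
T_interface = T_in − Q·ΣR_partial = 22.5 °C − (113.7)(0.2610) = -7.18 °C

T = -7.18 °C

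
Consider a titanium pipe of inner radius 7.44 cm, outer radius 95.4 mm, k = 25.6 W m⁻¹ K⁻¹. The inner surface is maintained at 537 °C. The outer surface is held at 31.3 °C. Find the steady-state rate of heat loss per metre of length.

Q' = 2πk·ΔT/ln(r₂/r₁) = 2π × 25.6 × 505.7 / ln(0.0954/0.0744) = 3.27×10^5 W/m

Q' = 3.27×10^5 W/m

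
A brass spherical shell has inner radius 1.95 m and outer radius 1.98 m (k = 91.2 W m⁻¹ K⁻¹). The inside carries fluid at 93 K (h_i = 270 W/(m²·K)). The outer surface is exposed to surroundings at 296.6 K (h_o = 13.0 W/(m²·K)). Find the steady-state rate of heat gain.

Q = 124 kW

Resistance network (inner→outer):
  R_conv,in = 1/(4πr²h) = 1/(4π·1.95²·270) = 7.751×10^-5 K/W
  R_brass = (1/1.95 − 1/1.98)/(4πk) = 0.007770/(4π·91.2) = 6.780×10^-6 K/W
  R_conv,out = 1/(4πr²h) = 1/(4π·1.98²·13.0) = 0.001561 K/W
ΣR = 7.751×10^-5 + 6.780×10^-6 + 0.001561 = 0.001645 K/W
Q = ΔT/ΣR = (93 K − 296.6 K)/0.001645 = -1.24×10^5 W
(Negative Q ⇒ heat flows inward; heat gain = 1.24×10^5 W.)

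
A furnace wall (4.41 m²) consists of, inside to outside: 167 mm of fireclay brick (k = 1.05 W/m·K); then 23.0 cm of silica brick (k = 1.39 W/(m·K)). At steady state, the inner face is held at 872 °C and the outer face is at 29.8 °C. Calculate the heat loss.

Q = 11.4 kW

Resistance network (inner→outer):
  R_fireclay brick = L/(kA) = 0.167/(1.05·4.41) = 0.03607 K/W
  R_silica brick = L/(kA) = 0.230/(1.39·4.41) = 0.03752 K/W
ΣR = 0.03607 + 0.03752 = 0.07359 K/W
Q = ΔT/ΣR = (872 °C − 29.8 °C)/0.07359 = 11400 W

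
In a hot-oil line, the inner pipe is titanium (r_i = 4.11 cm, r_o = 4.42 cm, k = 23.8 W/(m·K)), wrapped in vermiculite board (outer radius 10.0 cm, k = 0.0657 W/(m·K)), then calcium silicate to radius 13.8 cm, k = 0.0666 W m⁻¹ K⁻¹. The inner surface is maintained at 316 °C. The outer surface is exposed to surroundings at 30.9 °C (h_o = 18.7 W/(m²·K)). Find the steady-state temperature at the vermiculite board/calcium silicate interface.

T = 115 °C

Series thermal resistances, inner to outer:
  R'_titanium = ln(0.0442/0.0411)/(2πk) = 0.07272/(2π·23.8) = 4.863×10^-4 m·K/W
  R'_vermiculite board = ln(0.100/0.0442)/(2πk) = 0.8164/(2π·0.0657) = 1.978 m·K/W
  R'_calcium silicate = ln(0.138/0.100)/(2πk) = 0.3221/(2π·0.0666) = 0.7697 m·K/W
  R'_conv,out = 1/(2πr h) = 1/(2π·0.138·18.7) = 0.06167 m·K/W
ΣR = 4.863×10^-4 + 1.978 + 0.7697 + 0.06167 = 2.810 m·K/W
Q' = ΔT/ΣR = (316 °C − 30.9 °C)/2.810 = 101.5 W/m
From the inner boundary to the vermiculite board/calcium silicate interface, ΣR_partial = 1.978 m·K/W.
T_interface = T_in − Q'·ΣR_partial = 316 °C − (101.5)(1.978) = 115 °C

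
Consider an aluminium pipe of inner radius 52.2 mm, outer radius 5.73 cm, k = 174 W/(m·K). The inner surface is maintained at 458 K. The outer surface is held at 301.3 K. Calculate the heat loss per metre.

Q' = 1840 kW/m

Q' = 2πk·ΔT/ln(r₂/r₁) = 2π × 174 × 156.7 / ln(0.0573/0.0522) = 1.84×10^6 W/m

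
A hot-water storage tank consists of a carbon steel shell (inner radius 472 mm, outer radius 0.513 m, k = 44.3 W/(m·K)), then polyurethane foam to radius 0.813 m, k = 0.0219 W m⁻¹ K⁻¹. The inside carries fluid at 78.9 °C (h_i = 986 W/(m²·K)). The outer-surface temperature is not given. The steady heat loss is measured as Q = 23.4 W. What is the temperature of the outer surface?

Sum the resistances:
  R_conv,in = 1/(4πr²h) = 1/(4π·0.472²·986) = 3.623×10^-4 K/W
  R_carbon steel = (1/0.472 − 1/0.513)/(4πk) = 0.1693/(4π·44.3) = 3.042×10^-4 K/W
  R_polyurethane foam = (1/0.513 − 1/0.813)/(4πk) = 0.7193/(4π·0.0219) = 2.614 K/W
ΣR = 2.614 K/W
ΔT = Q·ΣR = 23.4 × 2.614 = 61.17 K
Heat flows outward, so T_out = T_in − ΔT = 78.9 − 61.17 = 17.7 °C

T_out = 17.7 °C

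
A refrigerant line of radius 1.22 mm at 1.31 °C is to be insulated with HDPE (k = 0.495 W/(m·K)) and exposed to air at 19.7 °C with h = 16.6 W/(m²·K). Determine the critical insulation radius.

r_cr = 2.98 cm

For a cylinder, r_cr = k_ins/h = 0.495/16.6 = 0.0298 m = 2.98 cm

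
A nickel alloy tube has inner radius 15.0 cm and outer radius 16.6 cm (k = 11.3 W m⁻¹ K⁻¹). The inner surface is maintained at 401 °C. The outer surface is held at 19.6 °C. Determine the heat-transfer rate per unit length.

Q' = 2πk·ΔT/ln(r₂/r₁) = 2π × 11.3 × 381.4 / ln(0.166/0.150) = 2.67×10^5 W/m

Q' = 267 kW/m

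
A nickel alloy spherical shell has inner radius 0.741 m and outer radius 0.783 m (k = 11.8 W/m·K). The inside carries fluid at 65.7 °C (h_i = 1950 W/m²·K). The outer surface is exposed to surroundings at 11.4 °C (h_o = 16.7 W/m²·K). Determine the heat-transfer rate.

Q = 6510 W

Resistance network (inner→outer):
  R_conv,in = 1/(4πr²h) = 1/(4π·0.741²·1950) = 7.432×10^-5 K/W
  R_nickel alloy = (1/0.741 − 1/0.783)/(4πk) = 0.07239/(4π·11.8) = 4.882×10^-4 K/W
  R_conv,out = 1/(4πr²h) = 1/(4π·0.783²·16.7) = 0.007772 K/W
ΣR = 7.432×10^-5 + 4.882×10^-4 + 0.007772 = 0.008335 K/W
Q = ΔT/ΣR = (65.7 °C − 11.4 °C)/0.008335 = 6510 W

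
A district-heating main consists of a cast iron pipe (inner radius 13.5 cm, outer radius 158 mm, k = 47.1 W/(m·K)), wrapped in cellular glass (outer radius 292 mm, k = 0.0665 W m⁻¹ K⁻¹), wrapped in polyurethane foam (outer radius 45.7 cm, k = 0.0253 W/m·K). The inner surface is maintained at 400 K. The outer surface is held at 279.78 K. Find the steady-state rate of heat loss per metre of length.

Series thermal resistances, inner to outer:
  R'_cast iron = ln(0.158/0.135)/(2πk) = 0.1573/(2π·47.1) = 5.316×10^-4 m·K/W
  R'_cellular glass = ln(0.292/0.158)/(2πk) = 0.6142/(2π·0.0665) = 1.470 m·K/W
  R'_polyurethane foam = ln(0.457/0.292)/(2πk) = 0.4479/(2π·0.0253) = 2.818 m·K/W
ΣR = 5.316×10^-4 + 1.470 + 2.818 = 4.289 m·K/W
Q' = ΔT/ΣR = (400 K − 279.78 K)/4.289 = 28.0 W/m

Q' = 28.0 W/m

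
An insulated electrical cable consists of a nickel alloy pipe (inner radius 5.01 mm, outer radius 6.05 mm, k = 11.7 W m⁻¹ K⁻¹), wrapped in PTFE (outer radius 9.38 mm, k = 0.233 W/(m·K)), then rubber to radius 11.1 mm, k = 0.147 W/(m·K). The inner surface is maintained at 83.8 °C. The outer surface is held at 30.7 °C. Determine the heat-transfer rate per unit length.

Q' = 110 W/m

Resistance network (inner→outer):
  R'_nickel alloy = ln(0.00605/0.00501)/(2πk) = 0.1886/(2π·11.7) = 0.002566 m·K/W
  R'_PTFE = ln(0.00938/0.00605)/(2πk) = 0.4385/(2π·0.233) = 0.2995 m·K/W
  R'_rubber = ln(0.0111/0.00938)/(2πk) = 0.1684/(2π·0.147) = 0.1823 m·K/W
ΣR = 0.002566 + 0.2995 + 0.1823 = 0.4844 m·K/W
Q' = ΔT/ΣR = (83.8 °C − 30.7 °C)/0.4844 = 110 W/m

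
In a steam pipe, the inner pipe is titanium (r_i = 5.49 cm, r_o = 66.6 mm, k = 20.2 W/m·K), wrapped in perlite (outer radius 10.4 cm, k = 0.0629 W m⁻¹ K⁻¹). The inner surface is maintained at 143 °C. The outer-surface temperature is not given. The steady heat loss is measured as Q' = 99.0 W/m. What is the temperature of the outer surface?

Sum the resistances:
  R'_titanium = ln(0.0666/0.0549)/(2πk) = 0.1932/(2π·20.2) = 0.001522 m·K/W
  R'_perlite = ln(0.104/0.0666)/(2πk) = 0.4457/(2π·0.0629) = 1.128 m·K/W
ΣR = 1.129 m·K/W
ΔT = Q'·ΣR = 99.0 × 1.129 = 111.8 K
Heat flows outward, so T_out = T_in − ΔT = 143 − 111.8 = 31.2 °C

T_out = 31.2 °C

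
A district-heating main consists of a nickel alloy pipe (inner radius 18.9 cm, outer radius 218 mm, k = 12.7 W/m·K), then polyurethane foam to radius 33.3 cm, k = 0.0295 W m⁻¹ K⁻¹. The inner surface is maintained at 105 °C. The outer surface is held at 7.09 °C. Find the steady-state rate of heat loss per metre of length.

Series thermal resistances, inner to outer:
  R'_nickel alloy = ln(0.218/0.189)/(2πk) = 0.1427/(2π·12.7) = 0.001789 m·K/W
  R'_polyurethane foam = ln(0.333/0.218)/(2πk) = 0.4236/(2π·0.0295) = 2.286 m·K/W
ΣR = 0.001789 + 2.286 = 2.288 m·K/W
Q' = ΔT/ΣR = (105 °C − 7.09 °C)/2.288 = 42.8 W/m

Q' = 42.8 W/m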